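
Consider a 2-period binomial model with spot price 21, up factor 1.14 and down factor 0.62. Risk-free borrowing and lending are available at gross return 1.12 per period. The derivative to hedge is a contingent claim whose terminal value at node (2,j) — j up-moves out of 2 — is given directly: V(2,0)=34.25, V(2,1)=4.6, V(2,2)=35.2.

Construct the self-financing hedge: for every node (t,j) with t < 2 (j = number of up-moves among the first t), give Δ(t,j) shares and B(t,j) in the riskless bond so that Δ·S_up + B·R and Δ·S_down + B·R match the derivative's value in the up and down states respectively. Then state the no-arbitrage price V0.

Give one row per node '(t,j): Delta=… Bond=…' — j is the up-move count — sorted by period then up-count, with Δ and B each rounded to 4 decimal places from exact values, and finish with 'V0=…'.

Since d<R<u, set p* = (R−d)/(u−d) = 0.9615; price each node as the discounted p*-expectation of its children.
Terminal values V(2,·): V(2,0)=34.2500, V(2,1)=4.6000, V(2,2)=35.2000
  t=1,j=0: stock 13.0200 → up 14.8428 (V=4.6000), down 8.0724 (V=34.2500). Price 5.1253; hedge Δ=-4.3794, bond B=62.1446.
  t=1,j=1: stock 23.9400 → up 27.2916 (V=35.2000), down 14.8428 (V=4.6000). Price 30.3777; hedge Δ=2.4581, bond B=-28.4684.
  t=0,j=0: stock 21.0000 → up 23.9400 (V=30.3777), down 13.0200 (V=5.1253). Price 26.2558; hedge Δ=2.3125, bond B=-22.3065.
Check: Δ(0,0)·S0 + B(0,0) = 26.2558 = V0.

(0,0): Delta=2.3125 Bond=-22.3065
(1,0): Delta=-4.3794 Bond=62.1446
(1,1): Delta=2.4581 Bond=-28.4684
V0=26.2558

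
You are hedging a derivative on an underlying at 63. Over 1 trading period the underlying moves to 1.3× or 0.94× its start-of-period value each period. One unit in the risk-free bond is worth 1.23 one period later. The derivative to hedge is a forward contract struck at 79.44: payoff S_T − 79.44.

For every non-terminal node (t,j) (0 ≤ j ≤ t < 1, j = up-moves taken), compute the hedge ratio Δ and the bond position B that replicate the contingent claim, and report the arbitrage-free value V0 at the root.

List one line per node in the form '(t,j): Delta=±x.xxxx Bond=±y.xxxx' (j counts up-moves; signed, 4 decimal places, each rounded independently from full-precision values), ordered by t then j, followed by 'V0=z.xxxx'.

Since d<R<u, set p* = (R−d)/(u−d) = 0.8056; price each node as the discounted p*-expectation of its children.
Payoff layer (t=1): V(1,0)=-20.2200, V(1,1)=2.4600
Node (0,0) S=63.0000: V=(p*·2.4600+(1−p*)·-20.2200)/1.23=-1.5854; Δ=(2.4600−-20.2200)/(81.9000−59.2200)=1.0000; B=V−Δ·S=-64.5854
Each (Δ,B) replicates both successor values, so the strategy is self-financing and V0 is arbitrage-free.

(0,0): Delta=1.0000 Bond=-64.5854
V0=-1.5854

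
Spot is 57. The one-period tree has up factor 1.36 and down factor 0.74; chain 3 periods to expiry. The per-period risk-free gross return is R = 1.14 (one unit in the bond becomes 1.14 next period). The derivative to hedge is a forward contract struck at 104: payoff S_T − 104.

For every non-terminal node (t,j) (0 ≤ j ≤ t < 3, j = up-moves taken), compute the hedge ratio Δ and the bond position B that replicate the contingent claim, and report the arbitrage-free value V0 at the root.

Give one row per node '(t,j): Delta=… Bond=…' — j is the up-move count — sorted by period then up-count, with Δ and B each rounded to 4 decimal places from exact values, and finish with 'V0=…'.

(0,0): Delta=1.0000 Bond=-70.1970
(1,0): Delta=1.0000 Bond=-80.0246
(1,1): Delta=1.0000 Bond=-80.0246
(2,0): Delta=1.0000 Bond=-91.2281
(2,1): Delta=1.0000 Bond=-91.2281
(2,2): Delta=1.0000 Bond=-91.2281
V0=-13.1970

Since d<R<u, set p* = (R−d)/(u−d) = 0.6452; price each node as the discounted p*-expectation of its children.
Terminal payoffs: V(3,0)=-80.9022, V(3,1)=-61.5500, V(3,2)=-25.9839, V(3,3)=39.3810
  t=2,j=0: stock 31.2132 → up 42.4500 (V=-61.5500), down 23.0978 (V=-80.9022). Price -60.0149; hedge Δ=1.0000, bond B=-91.2281.
  t=2,j=1: stock 57.3648 → up 78.0161 (V=-25.9839), down 42.4500 (V=-61.5500). Price -33.8633; hedge Δ=1.0000, bond B=-91.2281.
  t=2,j=2: stock 105.4272 → up 143.3810 (V=39.3810), down 78.0161 (V=-25.9839). Price 14.1991; hedge Δ=1.0000, bond B=-91.2281.
  t=1,j=0: stock 42.1800 → up 57.3648 (V=-33.8633), down 31.2132 (V=-60.0149). Price -37.8446; hedge Δ=1.0000, bond B=-80.0246.
  t=1,j=1: stock 77.5200 → up 105.4272 (V=14.1991), down 57.3648 (V=-33.8633). Price -2.5046; hedge Δ=1.0000, bond B=-80.0246.
  t=0,j=0: stock 57.0000 → up 77.5200 (V=-2.5046), down 42.1800 (V=-37.8446). Price -13.1970; hedge Δ=1.0000, bond B=-70.1970.
The time-0 hedge costs -13.1970, which is the no-arbitrage price.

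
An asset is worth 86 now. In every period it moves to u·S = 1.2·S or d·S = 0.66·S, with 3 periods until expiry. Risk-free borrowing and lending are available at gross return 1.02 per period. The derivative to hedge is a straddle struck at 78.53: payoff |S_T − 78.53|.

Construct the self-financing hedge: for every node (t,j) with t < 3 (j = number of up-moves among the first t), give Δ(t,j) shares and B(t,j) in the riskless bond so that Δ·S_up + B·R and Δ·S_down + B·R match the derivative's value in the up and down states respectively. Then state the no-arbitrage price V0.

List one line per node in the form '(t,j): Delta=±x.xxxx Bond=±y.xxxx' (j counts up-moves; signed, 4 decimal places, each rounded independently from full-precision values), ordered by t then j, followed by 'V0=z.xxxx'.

(0,0): Delta=0.2892 Bond=4.9418
(1,0): Delta=-0.8633 Bond=70.4614
(1,1): Delta=0.6062 Bond=-27.6698
(2,0): Delta=-1.0000 Bond=76.9902
(2,1): Delta=-0.8258 Bond=69.3108
(2,2): Delta=1.0000 Bond=-76.9902
V0=29.8171

No-arbitrage ⇒ martingale measure with p* = (R−d)/(u−d) = 0.6667.
At expiry t=3: V(3,0)=53.8053, V(3,1)=33.5761, V(3,2)=3.2044, V(3,3)=70.0780
  t=2,j=0: stock 37.4616 → up 44.9539 (V=33.5761), down 24.7247 (V=53.8053). Price 39.5286; hedge Δ=-1.0000, bond B=76.9902.
  t=2,j=1: stock 68.1120 → up 81.7344 (V=3.2044), down 44.9539 (V=33.5761). Price 13.0670; hedge Δ=-0.8258, bond B=69.3108.
  t=2,j=2: stock 123.8400 → up 148.6080 (V=70.0780), down 81.7344 (V=3.2044). Price 46.8498; hedge Δ=1.0000, bond B=-76.9902.
  t=1,j=0: stock 56.7600 → up 68.1120 (V=13.0670), down 37.4616 (V=39.5286). Price 21.4583; hedge Δ=-0.8633, bond B=70.4614.
  t=1,j=1: stock 103.2000 → up 123.8400 (V=46.8498), down 68.1120 (V=13.0670). Price 34.8910; hedge Δ=0.6062, bond B=-27.6698.
  t=0,j=0: stock 86.0000 → up 103.2000 (V=34.8910), down 56.7600 (V=21.4583). Price 29.8171; hedge Δ=0.2892, bond B=4.9418.
Each (Δ,B) replicates both successor values, so the strategy is self-financing and V0 is arbitrage-free.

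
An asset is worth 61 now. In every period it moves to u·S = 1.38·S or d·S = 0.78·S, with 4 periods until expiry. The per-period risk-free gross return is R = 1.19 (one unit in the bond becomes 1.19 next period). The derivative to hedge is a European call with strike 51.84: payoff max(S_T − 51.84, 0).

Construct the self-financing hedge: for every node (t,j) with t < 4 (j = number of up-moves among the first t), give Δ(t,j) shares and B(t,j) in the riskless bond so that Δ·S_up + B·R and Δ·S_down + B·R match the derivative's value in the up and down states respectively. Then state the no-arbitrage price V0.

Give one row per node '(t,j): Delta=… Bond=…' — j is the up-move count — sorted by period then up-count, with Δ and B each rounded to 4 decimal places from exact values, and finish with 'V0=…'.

The replicating-portfolio and risk-neutral prices coincide; use p* = (1.19−0.78)/(1.38−0.78) = 0.6833 for the latter.
At expiry t=4: V(4,0)=0.0000, V(4,1)=0.0000, V(4,2)=18.8369, V(4,3)=73.2037, V(4,4)=169.3911
Node (3,0) S=28.9477: V=(p*·0.0000+(1−p*)·0.0000)/1.19=0.0000; Δ=(0.0000−0.0000)/(39.9478−22.5792)=0.0000; B=V−Δ·S=0.0000
Node (3,1) S=51.2151: V=(p*·18.8369+(1−p*)·0.0000)/1.19=10.8167; Δ=(18.8369−0.0000)/(70.6769−39.9478)=0.6130; B=V−Δ·S=-20.5781
Node (3,2) S=90.6114: V=(p*·73.2037+(1−p*)·18.8369)/1.19=47.0483; Δ=(73.2037−18.8369)/(125.0437−70.6769)=1.0000; B=V−Δ·S=-43.5630
Node (3,3) S=160.3124: V=(p*·169.3911+(1−p*)·73.2037)/1.19=116.7494; Δ=(169.3911−73.2037)/(221.2311−125.0437)=1.0000; B=V−Δ·S=-43.5630
Node (2,0) S=37.1124: V=(p*·10.8167+(1−p*)·0.0000)/1.19=6.2113; Δ=(10.8167−0.0000)/(51.2151−28.9477)=0.4858; B=V−Δ·S=-11.8165
Node (2,1) S=65.6604: V=(p*·47.0483+(1−p*)·10.8167)/1.19=29.8949; Δ=(47.0483−10.8167)/(90.6114−51.2151)=0.9197; B=V−Δ·S=-30.4911
Node (2,2) S=116.1684: V=(p*·116.7494+(1−p*)·47.0483)/1.19=79.5608; Δ=(116.7494−47.0483)/(160.3124−90.6114)=1.0000; B=V−Δ·S=-36.6076
Node (1,0) S=47.5800: V=(p*·29.8949+(1−p*)·6.2113)/1.19=18.8194; Δ=(29.8949−6.2113)/(65.6604−37.1124)=0.8296; B=V−Δ·S=-20.6534
Node (1,1) S=84.1800: V=(p*·79.5608+(1−p*)·29.8949)/1.19=53.6414; Δ=(79.5608−29.8949)/(116.1684−65.6604)=0.9833; B=V−Δ·S=-29.1351
Node (0,0) S=61.0000: V=(p*·53.6414+(1−p*)·18.8194)/1.19=35.8105; Δ=(53.6414−18.8194)/(84.1800−47.5800)=0.9514; B=V−Δ·S=-22.2262
Each (Δ,B) replicates both successor values, so the strategy is self-financing and V0 is arbitrage-free.

(0,0): Delta=0.9514 Bond=-22.2262
(1,0): Delta=0.8296 Bond=-20.6534
(1,1): Delta=0.9833 Bond=-29.1351
(2,0): Delta=0.4858 Bond=-11.8165
(2,1): Delta=0.9197 Bond=-30.4911
(2,2): Delta=1.0000 Bond=-36.6076
(3,0): Delta=0.0000 Bond=0.0000
(3,1): Delta=0.6130 Bond=-20.5781
(3,2): Delta=1.0000 Bond=-43.5630
(3,3): Delta=1.0000 Bond=-43.5630
V0=35.8105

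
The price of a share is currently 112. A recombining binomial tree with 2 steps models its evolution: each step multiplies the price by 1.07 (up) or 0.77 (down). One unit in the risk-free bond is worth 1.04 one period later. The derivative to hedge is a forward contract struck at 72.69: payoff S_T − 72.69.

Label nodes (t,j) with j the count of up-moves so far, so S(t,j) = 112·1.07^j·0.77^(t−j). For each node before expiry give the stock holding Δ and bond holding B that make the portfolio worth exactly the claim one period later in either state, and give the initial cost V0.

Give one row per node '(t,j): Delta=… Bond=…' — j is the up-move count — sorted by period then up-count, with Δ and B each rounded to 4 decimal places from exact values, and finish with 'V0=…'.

The replicating-portfolio and risk-neutral prices coincide; use p* = (1.04−0.77)/(1.07−0.77) = 0.9000 for the latter.
Payoff layer (t=2): V(2,0)=-6.2852, V(2,1)=19.5868, V(2,2)=55.5388
(1,0): S=86.2400. Δ = (V_up−V_dn)/(S_up−S_dn) = (19.5868−-6.2852)/(92.2768−66.4048) = 1.0000. V = [p*·19.5868 + (1−p*)·-6.2852]/1.04 = 16.3458. B = V − Δ·S = -69.8942.
(1,1): S=119.8400. Δ = (V_up−V_dn)/(S_up−S_dn) = (55.5388−19.5868)/(128.2288−92.2768) = 1.0000. V = [p*·55.5388 + (1−p*)·19.5868]/1.04 = 49.9458. B = V − Δ·S = -69.8942.
(0,0): S=112.0000. Δ = (V_up−V_dn)/(S_up−S_dn) = (49.9458−16.3458)/(119.8400−86.2400) = 1.0000. V = [p*·49.9458 + (1−p*)·16.3458]/1.04 = 44.7940. B = V − Δ·S = -67.2060.
Self-financing check: at every node Δ·S+B equals the discounted successor values.

(0,0): Delta=1.0000 Bond=-67.2060
(1,0): Delta=1.0000 Bond=-69.8942
(1,1): Delta=1.0000 Bond=-69.8942
V0=44.7940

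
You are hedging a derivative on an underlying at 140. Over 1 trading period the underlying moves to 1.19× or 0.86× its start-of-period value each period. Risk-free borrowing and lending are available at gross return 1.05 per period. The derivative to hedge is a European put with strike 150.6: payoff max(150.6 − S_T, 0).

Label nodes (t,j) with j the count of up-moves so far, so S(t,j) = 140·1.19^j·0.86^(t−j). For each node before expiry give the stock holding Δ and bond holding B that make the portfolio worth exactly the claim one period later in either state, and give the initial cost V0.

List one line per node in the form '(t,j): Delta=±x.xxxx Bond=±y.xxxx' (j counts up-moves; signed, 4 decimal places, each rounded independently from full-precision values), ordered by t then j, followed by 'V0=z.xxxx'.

(0,0): Delta=-0.6537 Bond=103.7172
V0=12.2020

Under the risk-neutral measure, an up-move has probability p* = (R−d)/(u−d) = 0.5758 and values discount at R = 1.05.
At expiry t=1: V(1,0)=30.2000, V(1,1)=0.0000
(0,0): S=140.0000. Δ = (V_up−V_dn)/(S_up−S_dn) = (0.0000−30.2000)/(166.6000−120.4000) = -0.6537. V = [p*·0.0000 + (1−p*)·30.2000]/1.05 = 12.2020. B = V − Δ·S = 103.7172.
Root portfolio cost Δ·140+B reproduces V0=12.2020.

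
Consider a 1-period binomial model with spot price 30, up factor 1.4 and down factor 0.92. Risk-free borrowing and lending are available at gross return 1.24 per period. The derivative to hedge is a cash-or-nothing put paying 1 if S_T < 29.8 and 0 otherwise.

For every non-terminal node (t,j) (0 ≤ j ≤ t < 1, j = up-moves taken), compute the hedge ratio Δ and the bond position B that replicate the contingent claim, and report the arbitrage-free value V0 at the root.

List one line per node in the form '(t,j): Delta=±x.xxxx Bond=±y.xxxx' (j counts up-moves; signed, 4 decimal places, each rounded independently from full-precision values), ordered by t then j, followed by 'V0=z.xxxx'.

No-arbitrage ⇒ martingale measure with p* = (R−d)/(u−d) = 0.6667.
Terminal payoffs: V(1,0)=1.0000, V(1,1)=0.0000
Node (0,0) S=30.0000: V=(p*·0.0000+(1−p*)·1.0000)/1.24=0.2688; Δ=(0.0000−1.0000)/(42.0000−27.6000)=-0.0694; B=V−Δ·S=2.3522
Check: Δ(0,0)·S0 + B(0,0) = 0.2688 = V0.

(0,0): Delta=-0.0694 Bond=2.3522
V0=0.2688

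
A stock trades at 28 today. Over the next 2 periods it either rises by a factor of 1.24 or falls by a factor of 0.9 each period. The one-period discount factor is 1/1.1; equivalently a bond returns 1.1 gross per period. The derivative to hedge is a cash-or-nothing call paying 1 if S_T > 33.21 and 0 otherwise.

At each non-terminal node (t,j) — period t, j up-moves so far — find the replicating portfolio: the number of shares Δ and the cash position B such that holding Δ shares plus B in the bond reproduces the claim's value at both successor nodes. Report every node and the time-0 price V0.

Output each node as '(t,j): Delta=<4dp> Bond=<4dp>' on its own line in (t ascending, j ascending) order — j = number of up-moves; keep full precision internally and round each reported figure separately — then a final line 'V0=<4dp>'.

Since d<R<u, set p* = (R−d)/(u−d) = 0.5882; price each node as the discounted p*-expectation of its children.
Payoff layer (t=2): V(2,0)=0.0000, V(2,1)=0.0000, V(2,2)=1.0000
Node (1,0) S=25.2000: V=(p*·0.0000+(1−p*)·0.0000)/1.1=0.0000; Δ=(0.0000−0.0000)/(31.2480−22.6800)=0.0000; B=V−Δ·S=0.0000
Node (1,1) S=34.7200: V=(p*·1.0000+(1−p*)·0.0000)/1.1=0.5348; Δ=(1.0000−0.0000)/(43.0528−31.2480)=0.0847; B=V−Δ·S=-2.4064
Node (0,0) S=28.0000: V=(p*·0.5348+(1−p*)·0.0000)/1.1=0.2860; Δ=(0.5348−0.0000)/(34.7200−25.2000)=0.0562; B=V−Δ·S=-1.2869
Each (Δ,B) replicates both successor values, so the strategy is self-financing and V0 is arbitrage-free.

(0,0): Delta=0.0562 Bond=-1.2869
(1,0): Delta=0.0000 Bond=0.0000
(1,1): Delta=0.0847 Bond=-2.4064
V0=0.2860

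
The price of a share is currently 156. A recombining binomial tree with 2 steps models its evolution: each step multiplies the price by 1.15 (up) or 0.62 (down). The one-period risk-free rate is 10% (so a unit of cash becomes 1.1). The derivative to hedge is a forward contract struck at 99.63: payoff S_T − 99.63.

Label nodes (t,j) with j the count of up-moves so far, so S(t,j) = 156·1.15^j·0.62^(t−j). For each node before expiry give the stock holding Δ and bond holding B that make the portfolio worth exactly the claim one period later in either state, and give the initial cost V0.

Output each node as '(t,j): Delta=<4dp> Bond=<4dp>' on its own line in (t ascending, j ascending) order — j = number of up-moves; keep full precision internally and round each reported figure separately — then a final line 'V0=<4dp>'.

(0,0): Delta=1.0000 Bond=-82.3388
(1,0): Delta=1.0000 Bond=-90.5727
(1,1): Delta=1.0000 Bond=-90.5727
V0=73.6612

The replicating-portfolio and risk-neutral prices coincide; use p* = (1.1−0.62)/(1.15−0.62) = 0.9057 for the latter.
Terminal payoffs: V(2,0)=-39.6636, V(2,1)=11.5980, V(2,2)=106.6800
Node (1,0) S=96.7200: V=(p*·11.5980+(1−p*)·-39.6636)/1.1=6.1473; Δ=(11.5980−-39.6636)/(111.2280−59.9664)=1.0000; B=V−Δ·S=-90.5727
Node (1,1) S=179.4000: V=(p*·106.6800+(1−p*)·11.5980)/1.1=88.8273; Δ=(106.6800−11.5980)/(206.3100−111.2280)=1.0000; B=V−Δ·S=-90.5727
Node (0,0) S=156.0000: V=(p*·88.8273+(1−p*)·6.1473)/1.1=73.6612; Δ=(88.8273−6.1473)/(179.4000−96.7200)=1.0000; B=V−Δ·S=-82.3388
The time-0 hedge costs 73.6612, which is the no-arbitrage price.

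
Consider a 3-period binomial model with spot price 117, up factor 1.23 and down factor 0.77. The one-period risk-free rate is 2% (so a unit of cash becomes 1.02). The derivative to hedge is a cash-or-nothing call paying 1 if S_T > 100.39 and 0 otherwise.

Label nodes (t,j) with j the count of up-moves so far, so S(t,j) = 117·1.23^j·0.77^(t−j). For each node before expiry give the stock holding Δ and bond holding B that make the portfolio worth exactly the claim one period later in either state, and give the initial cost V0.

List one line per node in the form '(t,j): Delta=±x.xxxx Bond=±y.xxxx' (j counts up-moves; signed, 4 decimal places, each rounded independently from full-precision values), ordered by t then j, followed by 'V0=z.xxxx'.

(0,0): Delta=0.0089 Bond=-0.5044
(1,0): Delta=0.0129 Bond=-0.8744
(1,1): Delta=0.0068 Bond=-0.2121
(2,0): Delta=0.0000 Bond=0.0000
(2,1): Delta=0.0196 Bond=-1.6411
(2,2): Delta=0.0000 Bond=0.9804
V0=0.5325

Since d<R<u, set p* = (R−d)/(u−d) = 0.5435; price each node as the discounted p*-expectation of its children.
Terminal values V(3,·): V(3,0)=0.0000, V(3,1)=0.0000, V(3,2)=1.0000, V(3,3)=1.0000
  t=2,j=0: stock 69.3693 → up 85.3242 (V=0.0000), down 53.4144 (V=0.0000). Price 0.0000; hedge Δ=0.0000, bond B=0.0000.
  t=2,j=1: stock 110.8107 → up 136.2972 (V=1.0000), down 85.3242 (V=0.0000). Price 0.5328; hedge Δ=0.0196, bond B=-1.6411.
  t=2,j=2: stock 177.0093 → up 217.7214 (V=1.0000), down 136.2972 (V=1.0000). Price 0.9804; hedge Δ=0.0000, bond B=0.9804.
  t=1,j=0: stock 90.0900 → up 110.8107 (V=0.5328), down 69.3693 (V=0.0000). Price 0.2839; hedge Δ=0.0129, bond B=-0.8744.
  t=1,j=1: stock 143.9100 → up 177.0093 (V=0.9804), down 110.8107 (V=0.5328). Price 0.7608; hedge Δ=0.0068, bond B=-0.2121.
  t=0,j=0: stock 117.0000 → up 143.9100 (V=0.7608), down 90.0900 (V=0.2839). Price 0.5325; hedge Δ=0.0089, bond B=-0.5044.
Each (Δ,B) replicates both successor values, so the strategy is self-financing and V0 is arbitrage-free.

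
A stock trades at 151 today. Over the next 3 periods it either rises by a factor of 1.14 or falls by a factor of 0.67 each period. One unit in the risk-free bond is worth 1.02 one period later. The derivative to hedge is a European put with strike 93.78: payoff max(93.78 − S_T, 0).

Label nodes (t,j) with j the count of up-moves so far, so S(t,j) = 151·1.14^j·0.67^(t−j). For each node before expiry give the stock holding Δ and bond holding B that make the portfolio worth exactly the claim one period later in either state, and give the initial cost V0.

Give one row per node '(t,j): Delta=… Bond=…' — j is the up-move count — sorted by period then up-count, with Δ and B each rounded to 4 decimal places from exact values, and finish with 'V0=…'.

(0,0): Delta=-0.1131 Bond=20.1071
(1,0): Delta=-0.4211 Bond=51.6709
(1,1): Delta=-0.0511 Bond=9.8252
(2,0): Delta=-1.0000 Bond=91.9412
(2,1): Delta=-0.3045 Bond=39.2517
(2,2): Delta=0.0000 Bond=0.0000
V0=3.0238

The replicating-portfolio and risk-neutral prices coincide; use p* = (1.02−0.67)/(1.14−0.67) = 0.7447 for the latter.
At expiry t=3: V(3,0)=48.3648, V(3,1)=16.5064, V(3,2)=0.0000, V(3,3)=0.0000
  t=2,j=0: stock 67.7839 → up 77.2736 (V=16.5064), down 45.4152 (V=48.3648). Price 24.1573; hedge Δ=-1.0000, bond B=91.9412.
  t=2,j=1: stock 115.3338 → up 131.4805 (V=0.0000), down 77.2736 (V=16.5064). Price 4.1318; hedge Δ=-0.3045, bond B=39.2517.
  t=2,j=2: stock 196.2396 → up 223.7131 (V=0.0000), down 131.4805 (V=0.0000). Price 0.0000; hedge Δ=0.0000, bond B=0.0000.
  t=1,j=0: stock 101.1700 → up 115.3338 (V=4.1318), down 67.7839 (V=24.1573). Price 9.0634; hedge Δ=-0.4211, bond B=51.6709.
  t=1,j=1: stock 172.1400 → up 196.2396 (V=0.0000), down 115.3338 (V=4.1318). Price 1.0342; hedge Δ=-0.0511, bond B=9.8252.
  t=0,j=0: stock 151.0000 → up 172.1400 (V=1.0342), down 101.1700 (V=9.0634). Price 3.0238; hedge Δ=-0.1131, bond B=20.1071.
Check: Δ(0,0)·S0 + B(0,0) = 3.0238 = V0.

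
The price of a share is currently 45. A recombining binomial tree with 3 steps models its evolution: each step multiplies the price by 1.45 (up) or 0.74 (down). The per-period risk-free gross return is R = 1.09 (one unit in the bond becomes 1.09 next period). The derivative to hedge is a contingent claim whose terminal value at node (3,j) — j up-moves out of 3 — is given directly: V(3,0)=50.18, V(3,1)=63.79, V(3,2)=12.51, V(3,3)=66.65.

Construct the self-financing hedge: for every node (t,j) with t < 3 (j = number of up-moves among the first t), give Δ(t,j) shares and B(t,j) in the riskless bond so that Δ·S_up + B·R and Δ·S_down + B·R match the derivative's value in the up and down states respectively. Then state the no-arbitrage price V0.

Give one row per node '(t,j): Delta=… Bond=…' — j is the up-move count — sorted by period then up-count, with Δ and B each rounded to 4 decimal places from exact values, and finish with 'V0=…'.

(0,0): Delta=-0.2366 Bond=44.1600
(1,0): Delta=-0.7131 Bond=64.0045
(1,1): Delta=0.0136 Bond=31.8108
(2,0): Delta=0.7779 Bond=33.0229
(2,1): Delta=-1.4958 Bond=107.5567
(2,2): Delta=0.8060 Bond=-40.2914
V0=33.5151

No-arbitrage ⇒ martingale measure with p* = (R−d)/(u−d) = 0.4930.
Payoff layer (t=3): V(3,0)=50.1800, V(3,1)=63.7900, V(3,2)=12.5100, V(3,3)=66.6500
  t=2,j=0: stock 24.6420 → up 35.7309 (V=63.7900), down 18.2351 (V=50.1800). Price 52.1919; hedge Δ=0.7779, bond B=33.0229.
  t=2,j=1: stock 48.2850 → up 70.0132 (V=12.5100), down 35.7309 (V=63.7900). Price 35.3313; hedge Δ=-1.4958, bond B=107.5567.
  t=2,j=2: stock 94.6125 → up 137.1881 (V=66.6500), down 70.0132 (V=12.5100). Price 35.9621; hedge Δ=0.8060, bond B=-40.2914.
  t=1,j=0: stock 33.3000 → up 48.2850 (V=35.3313), down 24.6420 (V=52.1919). Price 40.2572; hedge Δ=-0.7131, bond B=64.0045.
  t=1,j=1: stock 65.2500 → up 94.6125 (V=35.9621), down 48.2850 (V=35.3313). Price 32.6993; hedge Δ=0.0136, bond B=31.8108.
  t=0,j=0: stock 45.0000 → up 65.2500 (V=32.6993), down 33.3000 (V=40.2572). Price 33.5151; hedge Δ=-0.2366, bond B=44.1600.
Root portfolio cost Δ·45+B reproduces V0=33.5151.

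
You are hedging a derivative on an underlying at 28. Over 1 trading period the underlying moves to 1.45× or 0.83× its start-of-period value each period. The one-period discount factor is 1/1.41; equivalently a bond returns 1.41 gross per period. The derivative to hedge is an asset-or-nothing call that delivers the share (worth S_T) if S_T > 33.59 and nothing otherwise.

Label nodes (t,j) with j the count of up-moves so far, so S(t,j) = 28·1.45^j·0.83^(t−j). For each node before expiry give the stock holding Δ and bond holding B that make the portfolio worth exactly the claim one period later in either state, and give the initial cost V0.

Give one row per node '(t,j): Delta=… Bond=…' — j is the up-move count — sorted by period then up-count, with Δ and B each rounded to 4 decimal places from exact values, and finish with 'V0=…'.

Risk-neutral probability p* = (R−d)/(u−d) = (1.41−0.83)/(1.45−0.83) = 0.9355.
Terminal values V(1,·): V(1,0)=0.0000, V(1,1)=40.6000
Node (0,0) S=28.0000: V=(p*·40.6000+(1−p*)·0.0000)/1.41=26.9366; Δ=(40.6000−0.0000)/(40.6000−23.2400)=2.3387; B=V−Δ·S=-38.5472
Self-financing check: at every node Δ·S+B equals the discounted successor values.

(0,0): Delta=2.3387 Bond=-38.5472
V0=26.9366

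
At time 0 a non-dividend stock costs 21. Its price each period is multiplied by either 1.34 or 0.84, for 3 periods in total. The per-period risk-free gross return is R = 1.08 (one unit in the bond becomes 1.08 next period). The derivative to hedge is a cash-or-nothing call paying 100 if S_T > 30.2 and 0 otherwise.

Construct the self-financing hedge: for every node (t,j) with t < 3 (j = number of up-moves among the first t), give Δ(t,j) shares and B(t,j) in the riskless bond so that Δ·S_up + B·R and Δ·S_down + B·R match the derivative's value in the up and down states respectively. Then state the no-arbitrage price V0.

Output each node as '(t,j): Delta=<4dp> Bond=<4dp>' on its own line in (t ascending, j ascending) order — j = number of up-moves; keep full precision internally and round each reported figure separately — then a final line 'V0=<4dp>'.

Under the risk-neutral measure, an up-move has probability p* = (R−d)/(u−d) = 0.4800 and values discount at R = 1.08.
Terminal payoffs: V(3,0)=0.0000, V(3,1)=0.0000, V(3,2)=100.0000, V(3,3)=100.0000
Node (2,0) S=14.8176: V=(p*·0.0000+(1−p*)·0.0000)/1.08=0.0000; Δ=(0.0000−0.0000)/(19.8556−12.4468)=0.0000; B=V−Δ·S=0.0000
Node (2,1) S=23.6376: V=(p*·100.0000+(1−p*)·0.0000)/1.08=44.4444; Δ=(100.0000−0.0000)/(31.6744−19.8556)=8.4611; B=V−Δ·S=-155.5556
Node (2,2) S=37.7076: V=(p*·100.0000+(1−p*)·100.0000)/1.08=92.5926; Δ=(100.0000−100.0000)/(50.5282−31.6744)=0.0000; B=V−Δ·S=92.5926
Node (1,0) S=17.6400: V=(p*·44.4444+(1−p*)·0.0000)/1.08=19.7531; Δ=(44.4444−0.0000)/(23.6376−14.8176)=5.0391; B=V−Δ·S=-69.1358
Node (1,1) S=28.1400: V=(p*·92.5926+(1−p*)·44.4444)/1.08=62.5514; Δ=(92.5926−44.4444)/(37.7076−23.6376)=3.4220; B=V−Δ·S=-33.7449
Node (0,0) S=21.0000: V=(p*·62.5514+(1−p*)·19.7531)/1.08=37.3114; Δ=(62.5514−19.7531)/(28.1400−17.6400)=4.0760; B=V−Δ·S=-48.2853
Check: Δ(0,0)·S0 + B(0,0) = 37.3114 = V0.

(0,0): Delta=4.0760 Bond=-48.2853
(1,0): Delta=5.0391 Bond=-69.1358
(1,1): Delta=3.4220 Bond=-33.7449
(2,0): Delta=0.0000 Bond=0.0000
(2,1): Delta=8.4611 Bond=-155.5556
(2,2): Delta=0.0000 Bond=92.5926
V0=37.3114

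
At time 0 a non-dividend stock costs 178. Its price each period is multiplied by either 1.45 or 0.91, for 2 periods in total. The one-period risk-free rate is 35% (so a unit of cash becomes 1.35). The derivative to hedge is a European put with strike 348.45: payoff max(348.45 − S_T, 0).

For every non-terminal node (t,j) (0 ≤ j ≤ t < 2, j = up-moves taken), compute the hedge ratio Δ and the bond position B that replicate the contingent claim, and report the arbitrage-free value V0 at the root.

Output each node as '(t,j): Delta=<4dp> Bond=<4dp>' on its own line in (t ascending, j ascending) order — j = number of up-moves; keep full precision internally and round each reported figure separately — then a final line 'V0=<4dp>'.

(0,0): Delta=-0.8380 Bond=171.7589
(1,0): Delta=-1.0000 Bond=258.1111
(1,1): Delta=-0.8149 Bond=225.9116
V0=22.5903

The replicating-portfolio and risk-neutral prices coincide; use p* = (1.35−0.91)/(1.45−0.91) = 0.8148 for the latter.
At expiry t=2: V(2,0)=201.0482, V(2,1)=113.5790, V(2,2)=0.0000
Node (1,0) S=161.9800: V=(p*·113.5790+(1−p*)·201.0482)/1.35=96.1311; Δ=(113.5790−201.0482)/(234.8710−147.4018)=-1.0000; B=V−Δ·S=258.1111
Node (1,1) S=258.1000: V=(p*·0.0000+(1−p*)·113.5790)/1.35=15.5801; Δ=(0.0000−113.5790)/(374.2450−234.8710)=-0.8149; B=V−Δ·S=225.9116
Node (0,0) S=178.0000: V=(p*·15.5801+(1−p*)·96.1311)/1.35=22.5903; Δ=(15.5801−96.1311)/(258.1000−161.9800)=-0.8380; B=V−Δ·S=171.7589
The time-0 hedge costs 22.5903, which is the no-arbitrage price.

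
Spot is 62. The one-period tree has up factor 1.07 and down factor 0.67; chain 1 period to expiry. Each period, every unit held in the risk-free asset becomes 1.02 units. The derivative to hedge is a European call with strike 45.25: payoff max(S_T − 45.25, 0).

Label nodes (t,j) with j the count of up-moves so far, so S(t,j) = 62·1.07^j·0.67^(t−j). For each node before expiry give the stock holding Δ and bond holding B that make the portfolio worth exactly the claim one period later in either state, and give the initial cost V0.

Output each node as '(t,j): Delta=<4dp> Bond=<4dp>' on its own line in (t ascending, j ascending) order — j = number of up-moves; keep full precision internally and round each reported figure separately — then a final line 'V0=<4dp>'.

(0,0): Delta=0.8504 Bond=-34.6331
V0=18.0919

Risk-neutral probability p* = (R−d)/(u−d) = (1.02−0.67)/(1.07−0.67) = 0.8750.
Terminal values V(1,·): V(1,0)=0.0000, V(1,1)=21.0900
  t=0,j=0: stock 62.0000 → up 66.3400 (V=21.0900), down 41.5400 (V=0.0000). Price 18.0919; hedge Δ=0.8504, bond B=-34.6331.
Self-financing check: at every node Δ·S+B equals the discounted successor values.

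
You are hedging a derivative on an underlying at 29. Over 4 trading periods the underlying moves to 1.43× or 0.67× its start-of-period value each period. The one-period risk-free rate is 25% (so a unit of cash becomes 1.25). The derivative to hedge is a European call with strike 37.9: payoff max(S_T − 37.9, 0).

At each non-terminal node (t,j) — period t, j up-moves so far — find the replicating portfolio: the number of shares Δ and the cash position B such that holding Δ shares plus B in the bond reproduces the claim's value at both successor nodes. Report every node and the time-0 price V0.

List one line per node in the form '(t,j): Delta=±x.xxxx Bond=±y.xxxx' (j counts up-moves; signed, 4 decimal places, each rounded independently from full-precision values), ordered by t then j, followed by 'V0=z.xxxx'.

(0,0): Delta=0.8473 Bond=-9.7267
(1,0): Delta=0.4775 Bond=-4.9730
(1,1): Delta=0.9011 Bond=-14.3883
(2,0): Delta=0.0000 Bond=0.0000
(2,1): Delta=0.5469 Bond=-8.1455
(2,2): Delta=0.9526 Bond=-21.0391
(3,0): Delta=0.0000 Bond=0.0000
(3,1): Delta=0.0000 Bond=0.0000
(3,2): Delta=0.6265 Bond=-13.3417
(3,3): Delta=1.0000 Bond=-30.3200
V0=14.8455

Risk-neutral probability p* = (R−d)/(u−d) = (1.25−0.67)/(1.43−0.67) = 0.7632.
Payoff layer (t=4): V(4,0)=0.0000, V(4,1)=0.0000, V(4,2)=0.0000, V(4,3)=18.9173, V(4,4)=83.3669
Node (3,0) S=8.7221: V=(p*·0.0000+(1−p*)·0.0000)/1.25=0.0000; Δ=(0.0000−0.0000)/(12.4726−5.8438)=0.0000; B=V−Δ·S=0.0000
Node (3,1) S=18.6159: V=(p*·0.0000+(1−p*)·0.0000)/1.25=0.0000; Δ=(0.0000−0.0000)/(26.6207−12.4726)=0.0000; B=V−Δ·S=0.0000
Node (3,2) S=39.7324: V=(p*·18.9173+(1−p*)·0.0000)/1.25=11.5495; Δ=(18.9173−0.0000)/(56.8173−26.6207)=0.6265; B=V−Δ·S=-13.3417
Node (3,3) S=84.8020: V=(p*·83.3669+(1−p*)·18.9173)/1.25=54.4820; Δ=(83.3669−18.9173)/(121.2669−56.8173)=1.0000; B=V−Δ·S=-30.3200
Node (2,0) S=13.0181: V=(p*·0.0000+(1−p*)·0.0000)/1.25=0.0000; Δ=(0.0000−0.0000)/(18.6159−8.7221)=0.0000; B=V−Δ·S=0.0000
Node (2,1) S=27.7849: V=(p*·11.5495+(1−p*)·0.0000)/1.25=7.0513; Δ=(11.5495−0.0000)/(39.7324−18.6159)=0.5469; B=V−Δ·S=-8.1455
Node (2,2) S=59.3021: V=(p*·54.4820+(1−p*)·11.5495)/1.25=35.4510; Δ=(54.4820−11.5495)/(84.8020−39.7324)=0.9526; B=V−Δ·S=-21.0391
Node (1,0) S=19.4300: V=(p*·7.0513+(1−p*)·0.0000)/1.25=4.3050; Δ=(7.0513−0.0000)/(27.7849−13.0181)=0.4775; B=V−Δ·S=-4.9730
Node (1,1) S=41.4700: V=(p*·35.4510+(1−p*)·7.0513)/1.25=22.9798; Δ=(35.4510−7.0513)/(59.3021−27.7849)=0.9011; B=V−Δ·S=-14.3883
Node (0,0) S=29.0000: V=(p*·22.9798+(1−p*)·4.3050)/1.25=14.8455; Δ=(22.9798−4.3050)/(41.4700−19.4300)=0.8473; B=V−Δ·S=-9.7267
Self-financing check: at every node Δ·S+B equals the discounted successor values.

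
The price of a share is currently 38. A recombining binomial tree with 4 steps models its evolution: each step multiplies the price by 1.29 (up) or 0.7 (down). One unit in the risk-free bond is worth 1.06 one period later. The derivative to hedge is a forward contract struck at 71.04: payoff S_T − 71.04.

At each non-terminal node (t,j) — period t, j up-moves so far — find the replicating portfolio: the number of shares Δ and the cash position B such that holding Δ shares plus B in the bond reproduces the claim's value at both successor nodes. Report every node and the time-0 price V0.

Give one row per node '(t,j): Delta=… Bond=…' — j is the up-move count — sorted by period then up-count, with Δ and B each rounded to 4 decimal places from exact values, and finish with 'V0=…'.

Risk-neutral probability p* = (R−d)/(u−d) = (1.06−0.7)/(1.29−0.7) = 0.6102.
Terminal values V(4,·): V(4,0)=-61.9162, V(4,1)=-54.2261, V(4,2)=-40.0545, V(4,3)=-13.9381, V(4,4)=34.1907
Node (3,0) S=13.0340: V=(p*·-54.2261+(1−p*)·-61.9162)/1.06=-53.9849; Δ=(-54.2261−-61.9162)/(16.8139−9.1238)=1.0000; B=V−Δ·S=-67.0189
Node (3,1) S=24.0198: V=(p*·-40.0545+(1−p*)·-54.2261)/1.06=-42.9991; Δ=(-40.0545−-54.2261)/(30.9855−16.8139)=1.0000; B=V−Δ·S=-67.0189
Node (3,2) S=44.2651: V=(p*·-13.9381+(1−p*)·-40.0545)/1.06=-22.7538; Δ=(-13.9381−-40.0545)/(57.1019−30.9855)=1.0000; B=V−Δ·S=-67.0189
Node (3,3) S=81.5742: V=(p*·34.1907+(1−p*)·-13.9381)/1.06=14.5553; Δ=(34.1907−-13.9381)/(105.2307−57.1019)=1.0000; B=V−Δ·S=-67.0189
Node (2,0) S=18.6200: V=(p*·-42.9991+(1−p*)·-53.9849)/1.06=-44.6053; Δ=(-42.9991−-53.9849)/(24.0198−13.0340)=1.0000; B=V−Δ·S=-63.2253
Node (2,1) S=34.3140: V=(p*·-22.7538+(1−p*)·-42.9991)/1.06=-28.9113; Δ=(-22.7538−-42.9991)/(44.2651−24.0198)=1.0000; B=V−Δ·S=-63.2253
Node (2,2) S=63.2358: V=(p*·14.5553+(1−p*)·-22.7538)/1.06=0.0105; Δ=(14.5553−-22.7538)/(81.5742−44.2651)=1.0000; B=V−Δ·S=-63.2253
Node (1,0) S=26.6000: V=(p*·-28.9113+(1−p*)·-44.6053)/1.06=-33.0466; Δ=(-28.9113−-44.6053)/(34.3140−18.6200)=1.0000; B=V−Δ·S=-59.6466
Node (1,1) S=49.0200: V=(p*·0.0105+(1−p*)·-28.9113)/1.06=-10.6266; Δ=(0.0105−-28.9113)/(63.2358−34.3140)=1.0000; B=V−Δ·S=-59.6466
Node (0,0) S=38.0000: V=(p*·-10.6266+(1−p*)·-33.0466)/1.06=-18.2703; Δ=(-10.6266−-33.0466)/(49.0200−26.6000)=1.0000; B=V−Δ·S=-56.2703
The time-0 hedge costs -18.2703, which is the no-arbitrage price.

(0,0): Delta=1.0000 Bond=-56.2703
(1,0): Delta=1.0000 Bond=-59.6466
(1,1): Delta=1.0000 Bond=-59.6466
(2,0): Delta=1.0000 Bond=-63.2253
(2,1): Delta=1.0000 Bond=-63.2253
(2,2): Delta=1.0000 Bond=-63.2253
(3,0): Delta=1.0000 Bond=-67.0189
(3,1): Delta=1.0000 Bond=-67.0189
(3,2): Delta=1.0000 Bond=-67.0189
(3,3): Delta=1.0000 Bond=-67.0189
V0=-18.2703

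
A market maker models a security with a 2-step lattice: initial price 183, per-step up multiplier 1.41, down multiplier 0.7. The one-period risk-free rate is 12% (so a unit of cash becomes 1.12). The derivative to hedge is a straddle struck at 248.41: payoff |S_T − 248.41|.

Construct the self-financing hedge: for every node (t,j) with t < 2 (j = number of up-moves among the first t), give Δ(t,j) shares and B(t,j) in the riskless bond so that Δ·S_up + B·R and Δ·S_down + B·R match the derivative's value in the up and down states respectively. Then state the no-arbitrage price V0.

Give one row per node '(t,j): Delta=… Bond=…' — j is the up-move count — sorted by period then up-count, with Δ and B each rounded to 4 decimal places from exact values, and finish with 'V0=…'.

Under the risk-neutral measure, an up-move has probability p* = (R−d)/(u−d) = 0.5915 and values discount at R = 1.12.
Payoff layer (t=2): V(2,0)=158.7400, V(2,1)=67.7890, V(2,2)=115.4123
Node (1,0) S=128.1000: V=(p*·67.7890+(1−p*)·158.7400)/1.12=93.6946; Δ=(67.7890−158.7400)/(180.6210−89.6700)=-1.0000; B=V−Δ·S=221.7946
Node (1,1) S=258.0300: V=(p*·115.4123+(1−p*)·67.7890)/1.12=85.6790; Δ=(115.4123−67.7890)/(363.8223−180.6210)=0.2600; B=V−Δ·S=18.6040
Node (0,0) S=183.0000: V=(p*·85.6790+(1−p*)·93.6946)/1.12=79.4223; Δ=(85.6790−93.6946)/(258.0300−128.1000)=-0.0617; B=V−Δ·S=90.7119
Each (Δ,B) replicates both successor values, so the strategy is self-financing and V0 is arbitrage-free.

(0,0): Delta=-0.0617 Bond=90.7119
(1,0): Delta=-1.0000 Bond=221.7946
(1,1): Delta=0.2600 Bond=18.6040
V0=79.4223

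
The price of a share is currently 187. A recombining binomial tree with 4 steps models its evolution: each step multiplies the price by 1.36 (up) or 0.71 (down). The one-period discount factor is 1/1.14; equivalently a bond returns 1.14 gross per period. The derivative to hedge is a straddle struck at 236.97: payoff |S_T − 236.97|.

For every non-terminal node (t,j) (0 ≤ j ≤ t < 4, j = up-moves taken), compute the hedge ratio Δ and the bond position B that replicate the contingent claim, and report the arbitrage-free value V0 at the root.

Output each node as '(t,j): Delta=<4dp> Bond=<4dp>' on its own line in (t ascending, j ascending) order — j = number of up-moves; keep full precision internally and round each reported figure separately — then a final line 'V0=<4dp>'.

(0,0): Delta=0.4618 Bond=3.3083
(1,0): Delta=-0.2430 Bond=97.3480
(1,1): Delta=0.6501 Bond=-44.1049
(2,0): Delta=-1.0000 Bond=182.3407
(2,1): Delta=-0.0408 Bond=74.4650
(2,2): Delta=0.8346 Bond=-114.1023
(3,0): Delta=-1.0000 Bond=207.8684
(3,1): Delta=-1.0000 Bond=207.8684
(3,2): Delta=0.2155 Bond=21.9709
(3,3): Delta=1.0000 Bond=-207.8684
V0=89.6733

Since d<R<u, set p* = (R−d)/(u−d) = 0.6615; price each node as the discounted p*-expectation of its children.
Payoff layer (t=4): V(4,0)=189.4502, V(4,1)=145.9461, V(4,2)=62.6143, V(4,3)=97.0071, V(4,4)=402.7608
  t=3,j=0: stock 66.9294 → up 91.0239 (V=145.9461), down 47.5198 (V=189.4502). Price 140.9391; hedge Δ=-1.0000, bond B=207.8684.
  t=3,j=1: stock 128.2027 → up 174.3557 (V=62.6143), down 91.0239 (V=145.9461). Price 79.6657; hedge Δ=-1.0000, bond B=207.8684.
  t=3,j=2: stock 245.5714 → up 333.9771 (V=97.0071), down 174.3557 (V=62.6143). Price 74.8829; hedge Δ=0.2155, bond B=21.9709.
  t=3,j=3: stock 470.3903 → up 639.7308 (V=402.7608), down 333.9771 (V=97.0071). Price 262.5219; hedge Δ=1.0000, bond B=-207.8684.
  t=2,j=0: stock 94.2667 → up 128.2027 (V=79.6657), down 66.9294 (V=140.9391). Price 88.0740; hedge Δ=-1.0000, bond B=182.3407.
  t=2,j=1: stock 180.5672 → up 245.5714 (V=74.8829), down 128.2027 (V=79.6657). Price 67.1067; hedge Δ=-0.0408, bond B=74.4650.
  t=2,j=2: stock 345.8752 → up 470.3903 (V=262.5219), down 245.5714 (V=74.8829). Price 174.5730; hedge Δ=0.8346, bond B=-114.1023.
  t=1,j=0: stock 132.7700 → up 180.5672 (V=67.1067), down 94.2667 (V=88.0740). Price 65.0907; hedge Δ=-0.2430, bond B=97.3480.
  t=1,j=1: stock 254.3200 → up 345.8752 (V=174.5730), down 180.5672 (V=67.1067). Price 121.2279; hedge Δ=0.6501, bond B=-44.1049.
  t=0,j=0: stock 187.0000 → up 254.3200 (V=121.2279), down 132.7700 (V=65.0907). Price 89.6733; hedge Δ=0.4618, bond B=3.3083.
Each (Δ,B) replicates both successor values, so the strategy is self-financing and V0 is arbitrage-free.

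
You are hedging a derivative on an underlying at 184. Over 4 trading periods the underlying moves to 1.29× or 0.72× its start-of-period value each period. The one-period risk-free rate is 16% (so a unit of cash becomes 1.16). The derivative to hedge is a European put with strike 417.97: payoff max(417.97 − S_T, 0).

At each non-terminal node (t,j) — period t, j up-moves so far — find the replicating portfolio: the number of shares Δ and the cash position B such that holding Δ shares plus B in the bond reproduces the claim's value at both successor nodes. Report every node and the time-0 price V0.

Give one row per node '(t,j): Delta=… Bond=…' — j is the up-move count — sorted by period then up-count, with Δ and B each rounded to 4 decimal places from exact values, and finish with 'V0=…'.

Under the risk-neutral measure, an up-move has probability p* = (R−d)/(u−d) = 0.7719 and values discount at R = 1.16.
Terminal payoffs: V(4,0)=368.5221, V(4,1)=329.3759, V(4,2)=259.2388, V(4,3)=133.5766, V(4,4)=0.0000
Node (3,0) S=68.6776: V=(p*·329.3759+(1−p*)·368.5221)/1.16=291.6413; Δ=(329.3759−368.5221)/(88.5941−49.4479)=-1.0000; B=V−Δ·S=360.3190
Node (3,1) S=123.0474: V=(p*·259.2388+(1−p*)·329.3759)/1.16=237.2715; Δ=(259.2388−329.3759)/(158.7312−88.5941)=-1.0000; B=V−Δ·S=360.3190
Node (3,2) S=220.4600: V=(p*·133.5766+(1−p*)·259.2388)/1.16=139.8590; Δ=(133.5766−259.2388)/(284.3934−158.7312)=-1.0000; B=V−Δ·S=360.3190
Node (3,3) S=394.9908: V=(p*·0.0000+(1−p*)·133.5766)/1.16=26.2628; Δ=(0.0000−133.5766)/(509.5381−284.3934)=-0.5933; B=V−Δ·S=260.6078
Node (2,0) S=95.3856: V=(p*·237.2715+(1−p*)·291.6413)/1.16=215.2342; Δ=(237.2715−291.6413)/(123.0474−68.6776)=-1.0000; B=V−Δ·S=310.6198
Node (2,1) S=170.8992: V=(p*·139.8590+(1−p*)·237.2715)/1.16=139.7206; Δ=(139.8590−237.2715)/(220.4600−123.0474)=-1.0000; B=V−Δ·S=310.6198
Node (2,2) S=306.1944: V=(p*·26.2628+(1−p*)·139.8590)/1.16=44.9747; Δ=(26.2628−139.8590)/(394.9908−220.4600)=-0.6509; B=V−Δ·S=244.2663
Node (1,0) S=132.4800: V=(p*·139.7206+(1−p*)·215.2342)/1.16=135.2957; Δ=(139.7206−215.2342)/(170.8992−95.3856)=-1.0000; B=V−Δ·S=267.7757
Node (1,1) S=237.3600: V=(p*·44.9747+(1−p*)·139.7206)/1.16=57.3995; Δ=(44.9747−139.7206)/(306.1944−170.8992)=-0.7003; B=V−Δ·S=223.6203
Node (0,0) S=184.0000: V=(p*·57.3995+(1−p*)·135.2957)/1.16=64.7977; Δ=(57.3995−135.2957)/(237.3600−132.4800)=-0.7427; B=V−Δ·S=201.4576
Root portfolio cost Δ·184+B reproduces V0=64.7977.

(0,0): Delta=-0.7427 Bond=201.4576
(1,0): Delta=-1.0000 Bond=267.7757
(1,1): Delta=-0.7003 Bond=223.6203
(2,0): Delta=-1.0000 Bond=310.6198
(2,1): Delta=-1.0000 Bond=310.6198
(2,2): Delta=-0.6509 Bond=244.2663
(3,0): Delta=-1.0000 Bond=360.3190
(3,1): Delta=-1.0000 Bond=360.3190
(3,2): Delta=-1.0000 Bond=360.3190
(3,3): Delta=-0.5933 Bond=260.6078
V0=64.7977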